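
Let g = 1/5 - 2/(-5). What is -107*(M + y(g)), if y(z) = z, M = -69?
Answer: 36594/5 ≈ 7318.8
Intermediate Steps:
g = ⅗ (g = 1*(⅕) - 2*(-⅕) = ⅕ + ⅖ = ⅗ ≈ 0.60000)
-107*(M + y(g)) = -107*(-69 + ⅗) = -107*(-342/5) = 36594/5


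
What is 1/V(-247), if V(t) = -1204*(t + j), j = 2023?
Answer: -1/2138304 ≈ -4.6766e-7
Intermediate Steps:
V(t) = -2435692 - 1204*t (V(t) = -1204*(t + 2023) = -1204*(2023 + t) = -2435692 - 1204*t)
1/V(-247) = 1/(-2435692 - 1204*(-247)) = 1/(-2435692 + 297388) = 1/(-2138304) = -1/2138304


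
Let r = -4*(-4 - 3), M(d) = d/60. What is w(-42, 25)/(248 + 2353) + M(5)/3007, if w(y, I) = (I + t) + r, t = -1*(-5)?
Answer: 698491/31284828 ≈ 0.022327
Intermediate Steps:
M(d) = d/60 (M(d) = d*(1/60) = d/60)
t = 5
r = 28 (r = -4*(-7) = 28)
w(y, I) = 33 + I (w(y, I) = (I + 5) + 28 = (5 + I) + 28 = 33 + I)
w(-42, 25)/(248 + 2353) + M(5)/3007 = (33 + 25)/(248 + 2353) + ((1/60)*5)/3007 = 58/2601 + (1/12)*(1/3007) = 58*(1/2601) + 1/36084 = 58/2601 + 1/36084 = 698491/31284828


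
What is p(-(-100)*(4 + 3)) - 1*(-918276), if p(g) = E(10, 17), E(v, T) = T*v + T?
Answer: 918463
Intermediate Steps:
E(v, T) = T + T*v
p(g) = 187 (p(g) = 17*(1 + 10) = 17*11 = 187)
p(-(-100)*(4 + 3)) - 1*(-918276) = 187 - 1*(-918276) = 187 + 918276 = 918463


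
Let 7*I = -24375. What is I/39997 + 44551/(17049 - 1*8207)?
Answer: 12257820679/2475574318 ≈ 4.9515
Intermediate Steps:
I = -24375/7 (I = (1/7)*(-24375) = -24375/7 ≈ -3482.1)
I/39997 + 44551/(17049 - 1*8207) = -24375/7/39997 + 44551/(17049 - 1*8207) = -24375/7*1/39997 + 44551/(17049 - 8207) = -24375/279979 + 44551/8842 = 12257820679/2475574318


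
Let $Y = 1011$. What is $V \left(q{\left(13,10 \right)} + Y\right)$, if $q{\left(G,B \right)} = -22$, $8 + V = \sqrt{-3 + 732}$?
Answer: $18791$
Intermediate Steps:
$V = 19$ ($V = -8 + \sqrt{-3 + 732} = -8 + \sqrt{729} = -8 + 27 = 19$)
$V \left(q{\left(13,10 \right)} + Y\right) = 19 \left(-22 + 1011\right) = 19 \cdot 989 = 18791$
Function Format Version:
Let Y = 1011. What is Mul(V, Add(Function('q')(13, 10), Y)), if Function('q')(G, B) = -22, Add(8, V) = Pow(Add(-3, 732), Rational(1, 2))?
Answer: 18791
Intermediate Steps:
V = 19 (V = Add(-8, Pow(Add(-3, 732), Rational(1, 2))) = Add(-8, Pow(729, Rational(1, 2))) = Add(-8, 27) = 19)
Mul(V, Add(Function('q')(13, 10), Y)) = Mul(19, Add(-22, 1011)) = Mul(19, 989) = 18791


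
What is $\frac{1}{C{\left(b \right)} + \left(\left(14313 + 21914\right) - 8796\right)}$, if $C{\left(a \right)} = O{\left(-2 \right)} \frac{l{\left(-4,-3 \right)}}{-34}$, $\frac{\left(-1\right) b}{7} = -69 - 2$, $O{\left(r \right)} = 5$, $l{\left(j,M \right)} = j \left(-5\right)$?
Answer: $\frac{17}{466277} \approx 3.6459 \cdot 10^{-5}$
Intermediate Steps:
$l{\left(j,M \right)} = - 5 j$
$b = 497$ ($b = - 7 \left(-69 - 2\right) = \left(-7\right) \left(-71\right) = 497$)
$C{\left(a \right)} = - \frac{50}{17}$ ($C{\left(a \right)} = 5 \frac{\left(-5\right) \left(-4\right)}{-34} = 5 \cdot 20 \left(- \frac{1}{34}\right) = 5 \left(- \frac{10}{17}\right) = - \frac{50}{17}$)
$\frac{1}{C{\left(b \right)} + \left(\left(14313 + 21914\right) - 8796\right)} = \frac{1}{- \frac{50}{17} + \left(\left(14313 + 21914\right) - 8796\right)} = \frac{1}{- \frac{50}{17} + \left(36227 - 8796\right)} = \frac{1}{- \frac{50}{17} + 27431} = \frac{1}{\frac{466277}{17}} = \frac{17}{466277}$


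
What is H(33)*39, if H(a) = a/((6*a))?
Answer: 13/2 ≈ 6.5000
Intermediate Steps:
H(a) = ⅙ (H(a) = a*(1/(6*a)) = ⅙)
H(33)*39 = (⅙)*39 = 13/2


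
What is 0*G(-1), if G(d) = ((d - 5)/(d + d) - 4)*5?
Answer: 0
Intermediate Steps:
G(d) = -20 + 5*(-5 + d)/(2*d) (G(d) = ((-5 + d)/((2*d)) - 4)*5 = ((-5 + d)*(1/(2*d)) - 4)*5 = ((-5 + d)/(2*d) - 4)*5 = (-4 + (-5 + d)/(2*d))*5 = -20 + 5*(-5 + d)/(2*d))
0*G(-1) = 0*((5/2)*(-5 - 7*(-1))/(-1)) = 0*((5/2)*(-1)*(-5 + 7)) = 0*((5/2)*(-1)*2) = 0*(-5) = 0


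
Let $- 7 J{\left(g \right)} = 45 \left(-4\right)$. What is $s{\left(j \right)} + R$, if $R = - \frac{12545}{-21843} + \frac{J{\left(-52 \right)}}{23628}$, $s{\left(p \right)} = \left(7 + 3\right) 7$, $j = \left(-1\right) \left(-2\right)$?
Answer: $\frac{21247580210}{301062069} \approx 70.575$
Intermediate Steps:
$J{\left(g \right)} = \frac{180}{7}$ ($J{\left(g \right)} = - \frac{45 \left(-4\right)}{7} = \left(- \frac{1}{7}\right) \left(-180\right) = \frac{180}{7}$)
$j = 2$
$s{\left(p \right)} = 70$ ($s{\left(p \right)} = 10 \cdot 7 = 70$)
$R = \frac{173235380}{301062069}$ ($R = - \frac{12545}{-21843} + \frac{180}{7 \cdot 23628} = \left(-12545\right) \left(- \frac{1}{21843}\right) + \frac{180}{7} \cdot \frac{1}{23628} = \frac{12545}{21843} + \frac{15}{13783} = \frac{173235380}{301062069} \approx 0.57541$)
$s{\left(j \right)} + R = 70 + \frac{173235380}{301062069} = \frac{21247580210}{301062069}$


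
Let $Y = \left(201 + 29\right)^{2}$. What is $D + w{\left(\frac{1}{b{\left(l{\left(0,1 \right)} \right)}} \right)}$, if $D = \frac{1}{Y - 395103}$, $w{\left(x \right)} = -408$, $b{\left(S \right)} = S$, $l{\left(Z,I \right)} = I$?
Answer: $- \frac{139618825}{342203} \approx -408.0$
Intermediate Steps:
$Y = 52900$ ($Y = 230^{2} = 52900$)
$D = - \frac{1}{342203}$ ($D = \frac{1}{52900 - 395103} = \frac{1}{-342203} = - \frac{1}{342203} \approx -2.9222 \cdot 10^{-6}$)
$D + w{\left(\frac{1}{b{\left(l{\left(0,1 \right)} \right)}} \right)} = - \frac{1}{342203} - 408 = - \frac{139618825}{342203}$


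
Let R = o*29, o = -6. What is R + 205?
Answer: 31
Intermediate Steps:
R = -174 (R = -6*29 = -174)
R + 205 = -174 + 205 = 31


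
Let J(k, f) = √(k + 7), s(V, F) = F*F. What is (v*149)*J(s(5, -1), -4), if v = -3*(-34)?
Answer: 30396*√2 ≈ 42986.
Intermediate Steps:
v = 102
s(V, F) = F²
J(k, f) = √(7 + k)
(v*149)*J(s(5, -1), -4) = (102*149)*√(7 + (-1)²) = 15198*√(7 + 1) = 15198*√8 = 15198*(2*√2) = 30396*√2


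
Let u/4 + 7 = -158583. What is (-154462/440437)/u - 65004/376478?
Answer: -4540443606679111/26296575616110740 ≈ -0.17266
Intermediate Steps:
u = -634360 (u = -28 + 4*(-158583) = -28 - 634332 = -634360)
(-154462/440437)/u - 65004/376478 = -154462/440437/(-634360) - 65004/376478 = -154462*1/440437*(-1/634360) - 65004*1/376478 = -154462/440437*(-1/634360) - 32502/188239 = 77231/139697807660 - 32502/188239 = -4540443606679111/26296575616110740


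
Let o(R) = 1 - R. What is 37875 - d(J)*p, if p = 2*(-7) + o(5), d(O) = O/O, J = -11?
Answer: 37893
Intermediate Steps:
d(O) = 1
p = -18 (p = 2*(-7) + (1 - 1*5) = -14 + (1 - 5) = -14 - 4 = -18)
37875 - d(J)*p = 37875 - (-18) = 37875 - 1*(-18) = 37875 + 18 = 37893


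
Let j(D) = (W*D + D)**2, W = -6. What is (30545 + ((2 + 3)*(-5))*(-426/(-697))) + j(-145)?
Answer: 387639840/697 ≈ 5.5616e+5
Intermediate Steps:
j(D) = 25*D**2 (j(D) = (-6*D + D)**2 = (-5*D)**2 = 25*D**2)
(30545 + ((2 + 3)*(-5))*(-426/(-697))) + j(-145) = (30545 + ((2 + 3)*(-5))*(-426/(-697))) + 25*(-145)**2 = (30545 + (5*(-5))*(-426*(-1/697))) + 25*21025 = (30545 - 25*426/697) + 525625 = (30545 - 10650/697) + 525625 = 21279215/697 + 525625 = 387639840/697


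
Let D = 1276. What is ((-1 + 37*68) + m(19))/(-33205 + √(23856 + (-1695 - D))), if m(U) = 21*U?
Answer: -9675937/110255114 - 1457*√20885/551275570 ≈ -0.088141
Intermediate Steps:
((-1 + 37*68) + m(19))/(-33205 + √(23856 + (-1695 - D))) = ((-1 + 37*68) + 21*19)/(-33205 + √(23856 + (-1695 - 1*1276))) = ((-1 + 2516) + 399)/(-33205 + √(23856 + (-1695 - 1276))) = (2515 + 399)/(-33205 + √(23856 - 2971)) = 2914/(-33205 + √20885)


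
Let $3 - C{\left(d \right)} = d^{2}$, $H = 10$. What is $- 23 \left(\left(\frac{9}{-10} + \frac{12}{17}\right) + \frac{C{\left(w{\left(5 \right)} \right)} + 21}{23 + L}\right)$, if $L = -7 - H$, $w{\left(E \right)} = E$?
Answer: $\frac{2116}{255} \approx 8.298$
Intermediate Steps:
$C{\left(d \right)} = 3 - d^{2}$
$L = -17$ ($L = -7 - 10 = -17$)
$- 23 \left(\left(\frac{9}{-10} + \frac{12}{17}\right) + \frac{C{\left(w{\left(5 \right)} \right)} + 21}{23 + L}\right) = - 23 \left(\left(\frac{9}{-10} + \frac{12}{17}\right) + \frac{\left(3 - 5^{2}\right) + 21}{23 - 17}\right) = - 23 \left(\left(9 \left(- \frac{1}{10}\right) + 12 \cdot \frac{1}{17}\right) + \frac{\left(3 - 25\right) + 21}{6}\right) = - 23 \left(\left(- \frac{9}{10} + \frac{12}{17}\right) + \left(\left(3 - 25\right) + 21\right) \frac{1}{6}\right) = - 23 \left(- \frac{33}{170} + \left(-22 + 21\right) \frac{1}{6}\right) = - 23 \left(- \frac{33}{170} - \frac{1}{6}\right) = \left(-23\right) \left(- \frac{92}{255}\right) = \frac{2116}{255}$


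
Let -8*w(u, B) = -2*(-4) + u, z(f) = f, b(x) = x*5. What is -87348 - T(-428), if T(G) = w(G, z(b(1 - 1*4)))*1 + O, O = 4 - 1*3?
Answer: -174803/2 ≈ -87402.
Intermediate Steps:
b(x) = 5*x
w(u, B) = -1 - u/8 (w(u, B) = -(-2*(-4) + u)/8 = -(8 + u)/8 = -1 - u/8)
O = 1 (O = 4 - 3 = 1)
T(G) = -G/8 (T(G) = (-1 - G/8)*1 + 1 = (-1 - G/8) + 1 = -G/8)
-87348 - T(-428) = -87348 - (-1)*(-428)/8 = -87348 - 1*107/2 = -87348 - 107/2 = -174803/2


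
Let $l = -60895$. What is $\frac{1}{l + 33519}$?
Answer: $- \frac{1}{27376} \approx -3.6528 \cdot 10^{-5}$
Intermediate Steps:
$\frac{1}{l + 33519} = \frac{1}{-60895 + 33519} = \frac{1}{-27376} = - \frac{1}{27376}$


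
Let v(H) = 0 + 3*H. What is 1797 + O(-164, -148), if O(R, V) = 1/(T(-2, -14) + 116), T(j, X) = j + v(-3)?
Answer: 188686/105 ≈ 1797.0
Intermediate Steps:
v(H) = 3*H
T(j, X) = -9 + j (T(j, X) = j + 3*(-3) = j - 9 = -9 + j)
O(R, V) = 1/105 (O(R, V) = 1/((-9 - 2) + 116) = 1/(-11 + 116) = 1/105)
1797 + O(-164, -148) = 1797 + 1/105 = 188686/105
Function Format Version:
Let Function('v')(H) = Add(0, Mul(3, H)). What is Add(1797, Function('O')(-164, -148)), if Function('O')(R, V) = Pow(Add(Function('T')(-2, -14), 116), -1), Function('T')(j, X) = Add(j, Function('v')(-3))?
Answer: Rational(188686, 105) ≈ 1797.0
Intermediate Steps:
Function('v')(H) = Mul(3, H)
Function('T')(j, X) = Add(-9, j) (Function('T')(j, X) = Add(j, Mul(3, -3)) = Add(j, -9) = Add(-9, j))
Function('O')(R, V) = Rational(1, 105) (Function('O')(R, V) = Pow(Add(Add(-9, -2), 116), -1) = Pow(Add(-11, 116), -1) = Pow(105, -1) = Rational(1, 105))
Add(1797, Function('O')(-164, -148)) = Add(1797, Rational(1, 105)) = Rational(188686, 105)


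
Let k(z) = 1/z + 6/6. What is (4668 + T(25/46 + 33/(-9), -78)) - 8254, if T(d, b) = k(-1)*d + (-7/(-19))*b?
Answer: -68680/19 ≈ -3614.7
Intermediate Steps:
k(z) = 1 + 1/z (k(z) = 1/z + 6*(⅙) = 1/z + 1 = 1 + 1/z)
T(d, b) = 7*b/19 (T(d, b) = ((1 - 1)/(-1))*d + (-7/(-19))*b = (-1*0)*d + (-7*(-1/19))*b = 0*d + 7*b/19 = 0 + 7*b/19 = 7*b/19)
(4668 + T(25/46 + 33/(-9), -78)) - 8254 = (4668 + (7/19)*(-78)) - 8254 = (4668 - 546/19) - 8254 = 88146/19 - 8254 = -68680/19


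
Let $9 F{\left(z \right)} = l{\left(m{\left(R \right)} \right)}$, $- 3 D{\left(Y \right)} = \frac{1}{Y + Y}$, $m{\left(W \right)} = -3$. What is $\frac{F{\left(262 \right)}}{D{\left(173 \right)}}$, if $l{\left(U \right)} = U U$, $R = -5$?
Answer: $-1038$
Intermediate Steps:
$D{\left(Y \right)} = - \frac{1}{6 Y}$ ($D{\left(Y \right)} = - \frac{1}{3 \left(Y + Y\right)} = - \frac{1}{3 \cdot 2 Y} = - \frac{\frac{1}{2} \frac{1}{Y}}{3} = - \frac{1}{6 Y}$)
$l{\left(U \right)} = U^{2}$
$F{\left(z \right)} = 1$ ($F{\left(z \right)} = \frac{\left(-3\right)^{2}}{9} = \frac{1}{9} \cdot 9 = 1$)
$\frac{F{\left(262 \right)}}{D{\left(173 \right)}} = 1 \frac{1}{\left(- \frac{1}{6}\right) \frac{1}{173}} = 1 \frac{1}{- \frac{1}{1038}} = 1 \left(-1038\right) = -1038$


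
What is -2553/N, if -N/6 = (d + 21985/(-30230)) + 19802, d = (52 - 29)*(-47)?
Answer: 2572573/113182769 ≈ 0.022729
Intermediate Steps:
d = -1081 (d = 23*(-47) = -1081)
N = -339548307/3023 (N = -6*((-1081 + 21985/(-30230)) + 19802) = -6*((-1081 + 21985*(-1/30230)) + 19802) = -6*((-1081 - 4397/6046) + 19802) = -6*(-6540123/6046 + 19802) = -6*113182769/6046 = -339548307/3023 ≈ -1.1232e+5)
-2553/N = -2553/(-339548307/3023) = -2553*(-3023/339548307) = 2572573/113182769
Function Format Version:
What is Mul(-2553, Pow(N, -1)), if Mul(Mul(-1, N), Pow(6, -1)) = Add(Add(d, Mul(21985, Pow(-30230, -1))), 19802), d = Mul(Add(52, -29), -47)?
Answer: Rational(2572573, 113182769) ≈ 0.022729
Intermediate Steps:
d = -1081 (d = Mul(23, -47) = -1081)
N = Rational(-339548307, 3023) (N = Mul(-6, Add(Add(-1081, Mul(21985, Pow(-30230, -1))), 19802)) = Mul(-6, Add(Add(-1081, Mul(21985, Rational(-1, 30230))), 19802)) = Mul(-6, Add(Add(-1081, Rational(-4397, 6046)), 19802)) = Mul(-6, Add(Rational(-6540123, 6046), 19802)) = Mul(-6, Rational(113182769, 6046)) = Rational(-339548307, 3023) ≈ -1.1232e+5)
Mul(-2553, Pow(N, -1)) = Mul(-2553, Pow(Rational(-339548307, 3023), -1)) = Mul(-2553, Rational(-3023, 339548307)) = Rational(2572573, 113182769)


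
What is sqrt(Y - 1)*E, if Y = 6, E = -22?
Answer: -22*sqrt(5) ≈ -49.193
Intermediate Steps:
sqrt(Y - 1)*E = sqrt(6 - 1)*(-22) = sqrt(5)*(-22) = -22*sqrt(5)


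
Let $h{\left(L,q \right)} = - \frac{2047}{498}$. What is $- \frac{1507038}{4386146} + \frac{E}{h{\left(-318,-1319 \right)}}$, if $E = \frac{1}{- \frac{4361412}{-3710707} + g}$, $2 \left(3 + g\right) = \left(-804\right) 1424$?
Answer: $- \frac{4316818878806540873}{12563864532713771005} \approx -0.34359$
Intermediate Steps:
$h{\left(L,q \right)} = - \frac{2047}{498}$ ($h{\left(L,q \right)} = \left(-2047\right) \frac{1}{498} = - \frac{2047}{498}$)
$g = -572451$ ($g = -3 + \frac{\left(-804\right) 1424}{2} = -3 + \frac{1}{2} \left(-1144896\right) = -3 - 572448 = -572451$)
$E = - \frac{337337}{193108506495}$ ($E = \frac{1}{- \frac{4361412}{-3710707} - 572451} = \frac{1}{\left(-4361412\right) \left(- \frac{1}{3710707}\right) - 572451} = \frac{1}{\frac{396492}{337337} - 572451} = \frac{1}{- \frac{193108506495}{337337}} = - \frac{337337}{193108506495} \approx -1.7469 \cdot 10^{-6}$)
$- \frac{1507038}{4386146} + \frac{E}{h{\left(-318,-1319 \right)}} = - \frac{1507038}{4386146} - \frac{337337}{193108506495 \left(- \frac{2047}{498}\right)} = \left(-1507038\right) \frac{1}{4386146} - - \frac{55997942}{131764370931755} = - \frac{753519}{2193073} + \frac{55997942}{131764370931755} = - \frac{4316818878806540873}{12563864532713771005}$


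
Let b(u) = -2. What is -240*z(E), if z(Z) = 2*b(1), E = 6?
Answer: 960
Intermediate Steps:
z(Z) = -4 (z(Z) = 2*(-2) = -4)
-240*z(E) = -240*(-4) = 960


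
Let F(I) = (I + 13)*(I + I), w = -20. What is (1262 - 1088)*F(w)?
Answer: 48720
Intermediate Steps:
F(I) = 2*I*(13 + I) (F(I) = (13 + I)*(2*I) = 2*I*(13 + I))
(1262 - 1088)*F(w) = (1262 - 1088)*(2*(-20)*(13 - 20)) = 174*(2*(-20)*(-7)) = 174*280 = 48720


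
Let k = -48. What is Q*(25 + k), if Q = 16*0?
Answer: 0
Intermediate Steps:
Q = 0
Q*(25 + k) = 0*(25 - 48) = 0*(-23) = 0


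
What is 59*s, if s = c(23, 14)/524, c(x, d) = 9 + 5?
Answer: 413/262 ≈ 1.5763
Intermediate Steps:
c(x, d) = 14
s = 7/262 (s = 14/524 = 14*(1/524) = 7/262 ≈ 0.026718)
59*s = 59*(7/262) = 413/262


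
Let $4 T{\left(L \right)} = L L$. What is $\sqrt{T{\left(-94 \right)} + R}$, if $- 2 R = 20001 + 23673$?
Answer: $2 i \sqrt{4907} \approx 140.1 i$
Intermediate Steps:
$T{\left(L \right)} = \frac{L^{2}}{4}$ ($T{\left(L \right)} = \frac{L L}{4} = \frac{L^{2}}{4}$)
$R = -21837$ ($R = - \frac{20001 + 23673}{2} = \left(- \frac{1}{2}\right) 43674 = -21837$)
$\sqrt{T{\left(-94 \right)} + R} = \sqrt{\frac{\left(-94\right)^{2}}{4} - 21837} = \sqrt{\frac{1}{4} \cdot 8836 - 21837} = \sqrt{2209 - 21837} = \sqrt{-19628} = 2 i \sqrt{4907}$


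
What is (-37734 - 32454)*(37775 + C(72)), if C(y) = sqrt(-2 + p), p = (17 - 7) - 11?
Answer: -2651351700 - 70188*I*sqrt(3) ≈ -2.6514e+9 - 1.2157e+5*I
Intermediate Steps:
p = -1 (p = 10 - 11 = -1)
C(y) = I*sqrt(3) (C(y) = sqrt(-2 - 1) = sqrt(-3) = I*sqrt(3))
(-37734 - 32454)*(37775 + C(72)) = (-37734 - 32454)*(37775 + I*sqrt(3)) = -70188*(37775 + I*sqrt(3)) = -2651351700 - 70188*I*sqrt(3)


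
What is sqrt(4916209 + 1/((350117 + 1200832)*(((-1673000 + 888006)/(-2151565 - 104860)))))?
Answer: sqrt(7287155656017949079707662058974)/1217485659306 ≈ 2217.3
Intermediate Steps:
sqrt(4916209 + 1/((350117 + 1200832)*(((-1673000 + 888006)/(-2151565 - 104860))))) = sqrt(4916209 + 1/(1550949*((-784994/(-2256425))))) = sqrt(4916209 + 1/(1550949*((-784994*(-1/2256425))))) = sqrt(4916209 + 1/(1550949*(784994/2256425))) = sqrt(4916209 + (1/1550949)*(2256425/784994)) = sqrt(4916209 + 2256425/1217485659306) = sqrt(5985413955653347379/1217485659306) = sqrt(7287155656017949079707662058974)/1217485659306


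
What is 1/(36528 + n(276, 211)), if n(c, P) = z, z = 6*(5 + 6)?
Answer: 1/36594 ≈ 2.7327e-5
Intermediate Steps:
z = 66 (z = 6*11 = 66)
n(c, P) = 66
1/(36528 + n(276, 211)) = 1/(36528 + 66) = 1/36594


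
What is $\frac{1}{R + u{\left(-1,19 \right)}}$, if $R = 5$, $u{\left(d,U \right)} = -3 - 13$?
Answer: $- \frac{1}{11} \approx -0.090909$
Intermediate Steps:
$u{\left(d,U \right)} = -16$ ($u{\left(d,U \right)} = -3 - 13 = -16$)
$\frac{1}{R + u{\left(-1,19 \right)}} = \frac{1}{5 - 16} = \frac{1}{-11} = - \frac{1}{11}$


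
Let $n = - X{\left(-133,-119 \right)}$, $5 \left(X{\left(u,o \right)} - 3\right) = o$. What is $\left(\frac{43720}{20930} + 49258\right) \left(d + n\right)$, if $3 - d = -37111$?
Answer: $\frac{19143243030684}{10465} \approx 1.8293 \cdot 10^{9}$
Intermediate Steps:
$d = 37114$ ($d = 3 - -37111 = 3 + 37111 = 37114$)
$X{\left(u,o \right)} = 3 + \frac{o}{5}$
$n = \frac{104}{5}$ ($n = - (3 + \frac{1}{5} \left(-119\right)) = - (3 - \frac{119}{5}) = \left(-1\right) \left(- \frac{104}{5}\right) = \frac{104}{5} \approx 20.8$)
$\left(\frac{43720}{20930} + 49258\right) \left(d + n\right) = \left(\frac{43720}{20930} + 49258\right) \left(37114 + \frac{104}{5}\right) = \left(43720 \cdot \frac{1}{20930} + 49258\right) \frac{185674}{5} = \left(\frac{4372}{2093} + 49258\right) \frac{185674}{5} = \frac{103101366}{2093} \cdot \frac{185674}{5} = \frac{19143243030684}{10465}$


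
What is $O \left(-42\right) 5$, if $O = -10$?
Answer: $2100$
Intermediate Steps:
$O \left(-42\right) 5 = \left(-10\right) \left(-42\right) 5 = 420 \cdot 5 = 2100$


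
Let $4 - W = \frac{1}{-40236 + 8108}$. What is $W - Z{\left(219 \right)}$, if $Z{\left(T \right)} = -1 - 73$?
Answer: $\frac{2505985}{32128} \approx 78.0$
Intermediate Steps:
$Z{\left(T \right)} = -74$
$W = \frac{128513}{32128}$ ($W = 4 - \frac{1}{-40236 + 8108} = 4 - \frac{1}{-32128} = 4 - - \frac{1}{32128} = 4 + \frac{1}{32128} = \frac{128513}{32128} \approx 4.0$)
$W - Z{\left(219 \right)} = \frac{128513}{32128} - -74 = \frac{128513}{32128} + 74 = \frac{2505985}{32128}$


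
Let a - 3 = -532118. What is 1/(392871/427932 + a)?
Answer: -142644/75902881103 ≈ -1.8793e-6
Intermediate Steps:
a = -532115 (a = 3 - 532118 = -532115)
1/(392871/427932 + a) = 1/(392871/427932 - 532115) = 1/(392871*(1/427932) - 532115) = 1/(130957/142644 - 532115) = 1/(-75902881103/142644) = -142644/75902881103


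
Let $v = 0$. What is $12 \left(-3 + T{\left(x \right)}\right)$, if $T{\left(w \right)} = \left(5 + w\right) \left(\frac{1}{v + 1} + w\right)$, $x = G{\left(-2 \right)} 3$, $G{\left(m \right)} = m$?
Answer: $24$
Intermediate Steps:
$x = -6$ ($x = \left(-2\right) 3 = -6$)
$T{\left(w \right)} = \left(1 + w\right) \left(5 + w\right)$ ($T{\left(w \right)} = \left(5 + w\right) \left(\frac{1}{0 + 1} + w\right) = \left(5 + w\right) \left(1^{-1} + w\right) = \left(5 + w\right) \left(1 + w\right) = \left(1 + w\right) \left(5 + w\right)$)
$12 \left(-3 + T{\left(x \right)}\right) = 12 \left(-3 + \left(5 + \left(-6\right)^{2} + 6 \left(-6\right)\right)\right) = 12 \left(-3 + \left(5 + 36 - 36\right)\right) = 12 \left(-3 + 5\right) = 12 \cdot 2 = 24$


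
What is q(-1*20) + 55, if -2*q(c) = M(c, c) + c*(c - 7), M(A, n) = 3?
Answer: -433/2 ≈ -216.50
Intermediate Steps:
q(c) = -3/2 - c*(-7 + c)/2 (q(c) = -(3 + c*(c - 7))/2 = -(3 + c*(-7 + c))/2 = -3/2 - c*(-7 + c)/2)
q(-1*20) + 55 = (-3/2 - (-1*20)²/2 + 7*(-1*20)/2) + 55 = (-3/2 - ½*(-20)² + (7/2)*(-20)) + 55 = (-3/2 - ½*400 - 70) + 55 = (-3/2 - 200 - 70) + 55 = -543/2 + 55 = -433/2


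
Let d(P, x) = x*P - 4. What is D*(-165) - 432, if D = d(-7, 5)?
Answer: 6003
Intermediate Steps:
d(P, x) = -4 + P*x (d(P, x) = P*x - 4 = -4 + P*x)
D = -39 (D = -4 - 7*5 = -4 - 35 = -39)
D*(-165) - 432 = -39*(-165) - 432 = 6435 - 432 = 6003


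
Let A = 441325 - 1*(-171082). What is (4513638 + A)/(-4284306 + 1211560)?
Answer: -5126045/3072746 ≈ -1.6682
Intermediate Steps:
A = 612407 (A = 441325 + 171082 = 612407)
(4513638 + A)/(-4284306 + 1211560) = (4513638 + 612407)/(-4284306 + 1211560) = 5126045/(-3072746) = 5126045*(-1/3072746) = -5126045/3072746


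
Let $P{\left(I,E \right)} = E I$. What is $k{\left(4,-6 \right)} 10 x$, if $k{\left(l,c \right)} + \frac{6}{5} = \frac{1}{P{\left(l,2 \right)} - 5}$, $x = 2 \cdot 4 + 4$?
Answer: $-104$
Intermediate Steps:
$x = 12$ ($x = 8 + 4 = 12$)
$k{\left(l,c \right)} = - \frac{6}{5} + \frac{1}{-5 + 2 l}$ ($k{\left(l,c \right)} = - \frac{6}{5} + \frac{1}{2 l - 5} = - \frac{6}{5} + \frac{1}{-5 + 2 l}$)
$k{\left(4,-6 \right)} 10 x = \frac{35 - 48}{5 \left(-5 + 2 \cdot 4\right)} 10 \cdot 12 = \frac{35 - 48}{5 \left(-5 + 8\right)} 10 \cdot 12 = \frac{1}{5} \cdot \frac{1}{3} \left(-13\right) 10 \cdot 12 = \left(- \frac{13}{15}\right) 10 \cdot 12 = \left(- \frac{26}{3}\right) 12 = -104$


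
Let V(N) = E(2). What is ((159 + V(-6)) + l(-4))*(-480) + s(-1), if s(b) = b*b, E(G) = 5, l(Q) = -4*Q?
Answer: -86399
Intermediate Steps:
V(N) = 5
s(b) = b²
((159 + V(-6)) + l(-4))*(-480) + s(-1) = ((159 + 5) - 4*(-4))*(-480) + (-1)² = (164 + 16)*(-480) + 1 = 180*(-480) + 1 = -86400 + 1 = -86399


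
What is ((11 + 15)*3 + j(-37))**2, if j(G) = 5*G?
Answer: 11449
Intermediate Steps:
((11 + 15)*3 + j(-37))**2 = ((11 + 15)*3 + 5*(-37))**2 = (26*3 - 185)**2 = (78 - 185)**2 = (-107)**2 = 11449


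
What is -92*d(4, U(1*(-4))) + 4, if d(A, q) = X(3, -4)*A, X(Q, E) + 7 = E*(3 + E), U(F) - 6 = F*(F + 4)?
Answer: 1108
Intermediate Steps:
U(F) = 6 + F*(4 + F) (U(F) = 6 + F*(F + 4) = 6 + F*(4 + F))
X(Q, E) = -7 + E*(3 + E)
d(A, q) = -3*A (d(A, q) = (-7 + (-4)**2 + 3*(-4))*A = (-7 + 16 - 12)*A = -3*A)
-92*d(4, U(1*(-4))) + 4 = -(-276)*4 + 4 = -92*(-12) + 4 = 1104 + 4 = 1108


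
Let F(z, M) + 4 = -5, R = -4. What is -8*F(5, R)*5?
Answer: 360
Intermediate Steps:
F(z, M) = -9 (F(z, M) = -4 - 5 = -9)
-8*F(5, R)*5 = -8*(-9)*5 = 72*5 = 360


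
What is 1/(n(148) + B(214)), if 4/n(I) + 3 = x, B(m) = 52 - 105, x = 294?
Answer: -291/15419 ≈ -0.018873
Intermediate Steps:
B(m) = -53
n(I) = 4/291 (n(I) = 4/(-3 + 294) = 4/291)
1/(n(148) + B(214)) = 1/(4/291 - 53) = 1/(-15419/291) = -291/15419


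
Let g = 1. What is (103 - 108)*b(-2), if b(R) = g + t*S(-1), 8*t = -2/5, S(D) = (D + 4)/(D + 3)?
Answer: -37/8 ≈ -4.6250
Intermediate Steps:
S(D) = (4 + D)/(3 + D)
t = -1/20 (t = (-2/5)/8 = (-2*1/5)/8 = (1/8)*(-2/5) = -1/20 ≈ -0.050000)
b(R) = 37/40 (b(R) = 1 - (4 - 1)/(20*(3 - 1)) = 1 - 3/(20*2) = 1 - 3/40 = 37/40)
(103 - 108)*b(-2) = (103 - 108)*(37/40) = -5*37/40 = -37/8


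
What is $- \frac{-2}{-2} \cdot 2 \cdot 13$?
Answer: $-26$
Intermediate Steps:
$- \frac{-2}{-2} \cdot 2 \cdot 13 = - \frac{\left(-2\right) \left(-1\right)}{2} \cdot 2 \cdot 13 = \left(-1\right) 1 \cdot 2 \cdot 13 = \left(-1\right) 2 \cdot 13 = \left(-2\right) 13 = -26$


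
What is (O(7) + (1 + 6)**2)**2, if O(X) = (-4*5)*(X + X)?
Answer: 53361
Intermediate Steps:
O(X) = -40*X
(O(7) + (1 + 6)**2)**2 = (-40*7 + (1 + 6)**2)**2 = (-280 + 7**2)**2 = (-280 + 49)**2 = (-231)**2 = 53361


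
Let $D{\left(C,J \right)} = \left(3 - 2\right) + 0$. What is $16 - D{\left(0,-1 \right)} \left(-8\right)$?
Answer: $24$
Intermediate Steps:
$D{\left(C,J \right)} = 1$ ($D{\left(C,J \right)} = 1 + 0 = 1$)
$16 - D{\left(0,-1 \right)} \left(-8\right) = 16 - 1 \left(-8\right) = 16 - -8 = 16 + 8 = 24$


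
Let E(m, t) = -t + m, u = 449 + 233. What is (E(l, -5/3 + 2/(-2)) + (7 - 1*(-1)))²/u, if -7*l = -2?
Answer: 26450/150381 ≈ 0.17589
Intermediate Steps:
l = 2/7 (l = -⅐*(-2) = 2/7 ≈ 0.28571)
u = 682
E(m, t) = m - t
(E(l, -5/3 + 2/(-2)) + (7 - 1*(-1)))²/u = ((2/7 - (-5/3 + 2/(-2))) + (7 - 1*(-1)))²/682 = ((2/7 - (-5*⅓ + 2*(-½))) + (7 + 1))²*(1/682) = ((2/7 - (-5/3 - 1)) + 8)²*(1/682) = ((2/7 - 1*(-8/3)) + 8)²*(1/682) = ((2/7 + 8/3) + 8)²*(1/682) = (62/21 + 8)²*(1/682) = (230/21)²*(1/682) = (52900/441)*(1/682) = 26450/150381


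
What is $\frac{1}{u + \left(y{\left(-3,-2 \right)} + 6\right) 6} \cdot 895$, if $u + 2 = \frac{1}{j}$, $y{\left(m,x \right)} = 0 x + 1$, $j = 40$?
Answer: $\frac{35800}{1601} \approx 22.361$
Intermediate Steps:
$y{\left(m,x \right)} = 1$ ($y{\left(m,x \right)} = 0 + 1 = 1$)
$u = - \frac{79}{40}$ ($u = -2 + \frac{1}{40} = - \frac{79}{40} \approx -1.975$)
$\frac{1}{u + \left(y{\left(-3,-2 \right)} + 6\right) 6} \cdot 895 = \frac{1}{- \frac{79}{40} + \left(1 + 6\right) 6} \cdot 895 = \frac{1}{- \frac{79}{40} + 7 \cdot 6} \cdot 895 = \frac{1}{- \frac{79}{40} + 42} \cdot 895 = \frac{1}{\frac{1601}{40}} \cdot 895 = \frac{40}{1601} \cdot 895 = \frac{35800}{1601}$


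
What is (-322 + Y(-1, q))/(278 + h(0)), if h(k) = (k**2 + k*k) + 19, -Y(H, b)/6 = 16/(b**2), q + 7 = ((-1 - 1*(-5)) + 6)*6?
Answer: -904594/834273 ≈ -1.0843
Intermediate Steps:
q = 53 (q = -7 + ((-1 - 1*(-5)) + 6)*6 = -7 + ((-1 + 5) + 6)*6 = -7 + (4 + 6)*6 = -7 + 10*6 = -7 + 60 = 53)
Y(H, b) = -96/b**2 (Y(H, b) = -96/(b**2) = -96/b**2)
h(k) = 19 + 2*k**2 (h(k) = (k**2 + k**2) + 19 = 2*k**2 + 19 = 19 + 2*k**2)
(-322 + Y(-1, q))/(278 + h(0)) = (-322 - 96/53**2)/(278 + (19 + 2*0**2)) = (-322 - 96*1/2809)/(278 + (19 + 2*0)) = (-322 - 96/2809)/(278 + (19 + 0)) = -904594/(2809*(278 + 19)) = -904594/2809/297 = -904594/2809*1/297 = -904594/834273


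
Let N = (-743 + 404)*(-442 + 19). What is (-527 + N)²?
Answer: 20411836900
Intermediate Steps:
N = 143397 (N = -339*(-423) = 143397)
(-527 + N)² = (-527 + 143397)² = 142870² = 20411836900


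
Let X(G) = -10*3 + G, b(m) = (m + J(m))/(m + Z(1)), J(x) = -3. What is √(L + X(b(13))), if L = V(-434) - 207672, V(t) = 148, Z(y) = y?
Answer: I*√10170111/7 ≈ 455.58*I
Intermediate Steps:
b(m) = (-3 + m)/(1 + m) (b(m) = (m - 3)/(m + 1) = (-3 + m)/(1 + m))
X(G) = -30 + G
L = -207524 (L = 148 - 207672 = -207524)
√(L + X(b(13))) = √(-207524 + (-30 + (-3 + 13)/(1 + 13))) = √(-207524 + (-30 + 10/14)) = √(-207524 + (-30 + (1/14)*10)) = √(-207524 + (-30 + 5/7)) = √(-207524 - 205/7) = √(-1452873/7) = I*√10170111/7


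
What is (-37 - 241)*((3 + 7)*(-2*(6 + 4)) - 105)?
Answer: 84790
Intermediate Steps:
(-37 - 241)*((3 + 7)*(-2*(6 + 4)) - 105) = -278*(10*(-2*10) - 105) = -278*(10*(-20) - 105) = -278*(-200 - 105) = -278*(-305) = 84790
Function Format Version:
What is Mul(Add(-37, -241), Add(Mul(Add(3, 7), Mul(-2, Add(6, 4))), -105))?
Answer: 84790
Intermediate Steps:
Mul(Add(-37, -241), Add(Mul(Add(3, 7), Mul(-2, Add(6, 4))), -105)) = Mul(-278, Add(Mul(10, Mul(-2, 10)), -105)) = Mul(-278, Add(Mul(10, -20), -105)) = Mul(-278, Add(-200, -105)) = Mul(-278, -305) = 84790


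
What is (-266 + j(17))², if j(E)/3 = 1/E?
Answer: 20421361/289 ≈ 70662.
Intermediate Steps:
j(E) = 3/E
(-266 + j(17))² = (-266 + 3/17)² = (-4519/17)² = 20421361/289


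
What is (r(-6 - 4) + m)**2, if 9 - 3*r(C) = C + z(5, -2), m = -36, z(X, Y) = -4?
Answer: 7225/9 ≈ 802.78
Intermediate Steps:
r(C) = 13/3 - C/3 (r(C) = 3 - (C - 4)/3 = 3 - (-4 + C)/3 = 3 + (4/3 - C/3) = 13/3 - C/3)
(r(-6 - 4) + m)**2 = ((13/3 - (-6 - 4)/3) - 36)**2 = ((13/3 - 1/3*(-10)) - 36)**2 = ((13/3 + 10/3) - 36)**2 = (23/3 - 36)**2 = (-85/3)**2 = 7225/9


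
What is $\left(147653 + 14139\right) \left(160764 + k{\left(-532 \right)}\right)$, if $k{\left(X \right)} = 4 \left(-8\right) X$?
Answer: $28764676096$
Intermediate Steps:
$k{\left(X \right)} = - 32 X$
$\left(147653 + 14139\right) \left(160764 + k{\left(-532 \right)}\right) = \left(147653 + 14139\right) \left(160764 - -17024\right) = 161792 \left(160764 + 17024\right) = 161792 \cdot 177788 = 28764676096$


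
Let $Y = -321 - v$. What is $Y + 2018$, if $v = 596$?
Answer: $1101$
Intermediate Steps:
$Y = -917$ ($Y = -321 - 596 = -917$)
$Y + 2018 = -917 + 2018 = 1101$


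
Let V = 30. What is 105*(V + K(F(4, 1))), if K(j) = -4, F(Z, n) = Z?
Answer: 2730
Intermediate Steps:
105*(V + K(F(4, 1))) = 105*(30 - 4) = 105*26 = 2730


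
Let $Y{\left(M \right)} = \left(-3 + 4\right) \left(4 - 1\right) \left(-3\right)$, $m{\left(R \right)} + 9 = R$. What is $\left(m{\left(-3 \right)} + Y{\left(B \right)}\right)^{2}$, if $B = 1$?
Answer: $441$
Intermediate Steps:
$m{\left(R \right)} = -9 + R$
$Y{\left(M \right)} = -9$ ($Y{\left(M \right)} = 1 \cdot 3 \left(-3\right) = 3 \left(-3\right) = -9$)
$\left(m{\left(-3 \right)} + Y{\left(B \right)}\right)^{2} = \left(\left(-9 - 3\right) - 9\right)^{2} = \left(-12 - 9\right)^{2} = \left(-21\right)^{2} = 441$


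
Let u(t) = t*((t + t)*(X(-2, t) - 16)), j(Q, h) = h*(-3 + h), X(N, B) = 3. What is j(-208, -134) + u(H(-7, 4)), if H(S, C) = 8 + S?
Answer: 18332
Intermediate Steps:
u(t) = -26*t**2 (u(t) = t*((t + t)*(3 - 16)) = t*((2*t)*(-13)) = t*(-26*t) = -26*t**2)
j(-208, -134) + u(H(-7, 4)) = -134*(-3 - 134) - 26*(8 - 7)**2 = -134*(-137) - 26*1**2 = 18358 - 26*1 = 18358 - 26 = 18332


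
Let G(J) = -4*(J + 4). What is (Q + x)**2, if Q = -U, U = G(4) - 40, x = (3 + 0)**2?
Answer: 6561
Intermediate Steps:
G(J) = -16 - 4*J (G(J) = -4*(4 + J) = -16 - 4*J)
x = 9 (x = 3**2 = 9)
U = -72 (U = (-16 - 4*4) - 40 = (-16 - 16) - 40 = -32 - 40 = -72)
Q = 72 (Q = -1*(-72) = 72)
(Q + x)**2 = (72 + 9)**2 = 81**2 = 6561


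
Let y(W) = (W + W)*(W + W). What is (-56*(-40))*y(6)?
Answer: 322560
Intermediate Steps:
y(W) = 4*W**2 (y(W) = (2*W)*(2*W) = 4*W**2)
(-56*(-40))*y(6) = (-56*(-40))*(4*6**2) = 2240*(4*36) = 2240*144 = 322560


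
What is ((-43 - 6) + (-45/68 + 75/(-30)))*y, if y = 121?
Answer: -429187/68 ≈ -6311.6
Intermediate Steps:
((-43 - 6) + (-45/68 + 75/(-30)))*y = ((-43 - 6) + (-45/68 + 75/(-30)))*121 = (-49 + (-45*1/68 + 75*(-1/30)))*121 = (-49 + (-45/68 - 5/2))*121 = (-49 - 215/68)*121 = -3547/68*121 = -429187/68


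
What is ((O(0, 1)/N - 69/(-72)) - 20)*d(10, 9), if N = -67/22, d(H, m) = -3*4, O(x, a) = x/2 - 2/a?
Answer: 29563/134 ≈ 220.62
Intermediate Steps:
O(x, a) = x/2 - 2/a (O(x, a) = x*(½) - 2/a = x/2 - 2/a)
d(H, m) = -12
N = -67/22 (N = -67*1/22 = -67/22 ≈ -3.0455)
((O(0, 1)/N - 69/(-72)) - 20)*d(10, 9) = ((((½)*0 - 2/1)/(-67/22) - 69/(-72)) - 20)*(-12) = (((0 - 2*1)*(-22/67) - 69*(-1/72)) - 20)*(-12) = (((0 - 2)*(-22/67) + 23/24) - 20)*(-12) = ((-2*(-22/67) + 23/24) - 20)*(-12) = ((44/67 + 23/24) - 20)*(-12) = (2597/1608 - 20)*(-12) = -29563/1608*(-12) = 29563/134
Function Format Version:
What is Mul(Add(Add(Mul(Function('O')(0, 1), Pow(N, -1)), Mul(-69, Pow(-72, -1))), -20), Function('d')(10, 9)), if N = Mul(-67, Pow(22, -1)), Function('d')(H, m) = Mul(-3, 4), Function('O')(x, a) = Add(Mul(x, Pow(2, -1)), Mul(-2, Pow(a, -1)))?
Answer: Rational(29563, 134) ≈ 220.62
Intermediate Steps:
Function('O')(x, a) = Add(Mul(Rational(1, 2), x), Mul(-2, Pow(a, -1))) (Function('O')(x, a) = Add(Mul(x, Rational(1, 2)), Mul(-2, Pow(a, -1))) = Add(Mul(Rational(1, 2), x), Mul(-2, Pow(a, -1))))
Function('d')(H, m) = -12
N = Rational(-67, 22) (N = Mul(-67, Rational(1, 22)) = Rational(-67, 22) ≈ -3.0455)
Mul(Add(Add(Mul(Function('O')(0, 1), Pow(N, -1)), Mul(-69, Pow(-72, -1))), -20), Function('d')(10, 9)) = Mul(Add(Add(Mul(Add(Mul(Rational(1, 2), 0), Mul(-2, Pow(1, -1))), Pow(Rational(-67, 22), -1)), Mul(-69, Pow(-72, -1))), -20), -12) = Mul(Add(Add(Mul(Add(0, Mul(-2, 1)), Rational(-22, 67)), Mul(-69, Rational(-1, 72))), -20), -12) = Mul(Add(Add(Mul(Add(0, -2), Rational(-22, 67)), Rational(23, 24)), -20), -12) = Mul(Add(Add(Mul(-2, Rational(-22, 67)), Rational(23, 24)), -20), -12) = Mul(Add(Add(Rational(44, 67), Rational(23, 24)), -20), -12) = Mul(Add(Rational(2597, 1608), -20), -12) = Mul(Rational(-29563, 1608), -12) = Rational(29563, 134)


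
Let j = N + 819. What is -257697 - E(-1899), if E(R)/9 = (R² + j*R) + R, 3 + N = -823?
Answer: -32816052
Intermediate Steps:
N = -826 (N = -3 - 823 = -826)
j = -7 (j = -826 + 819 = -7)
E(R) = -54*R + 9*R² (E(R) = 9*((R² - 7*R) + R) = 9*(R² - 6*R) = -54*R + 9*R²)
-257697 - E(-1899) = -257697 - 9*(-1899)*(-6 - 1899) = -257697 - 9*(-1899)*(-1905) = -257697 - 1*32558355 = -257697 - 32558355 = -32816052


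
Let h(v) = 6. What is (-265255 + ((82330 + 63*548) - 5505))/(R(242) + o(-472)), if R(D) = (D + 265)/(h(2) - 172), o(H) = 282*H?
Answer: 8516132/7365257 ≈ 1.1563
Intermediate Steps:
R(D) = -265/166 - D/166 (R(D) = (D + 265)/(6 - 172) = (265 + D)/(-166) = (265 + D)*(-1/166) = -265/166 - D/166)
(-265255 + ((82330 + 63*548) - 5505))/(R(242) + o(-472)) = (-265255 + ((82330 + 63*548) - 5505))/((-265/166 - 1/166*242) + 282*(-472)) = (-265255 + ((82330 + 34524) - 5505))/((-265/166 - 121/83) - 133104) = (-265255 + (116854 - 5505))/(-507/166 - 133104) = (-265255 + 111349)/(-22095771/166) = -153906*(-166/22095771) = 8516132/7365257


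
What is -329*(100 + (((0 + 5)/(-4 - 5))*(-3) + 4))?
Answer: -104293/3 ≈ -34764.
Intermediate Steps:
-329*(100 + (((0 + 5)/(-4 - 5))*(-3) + 4)) = -329*(100 + ((5/(-9))*(-3) + 4)) = -329*(100 + ((5*(-⅑))*(-3) + 4)) = -329*(100 + (-5/9*(-3) + 4)) = -329*(100 + (5/3 + 4)) = -329*(100 + 17/3) = -329*317/3 = -104293/3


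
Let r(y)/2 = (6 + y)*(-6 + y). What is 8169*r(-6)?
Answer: 0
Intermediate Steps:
r(y) = 2*(-6 + y)*(6 + y) (r(y) = 2*((6 + y)*(-6 + y)) = 2*((-6 + y)*(6 + y)) = 2*(-6 + y)*(6 + y))
8169*r(-6) = 8169*(-72 + 2*(-6)**2) = 8169*(-72 + 2*36) = 8169*(-72 + 72) = 8169*0 = 0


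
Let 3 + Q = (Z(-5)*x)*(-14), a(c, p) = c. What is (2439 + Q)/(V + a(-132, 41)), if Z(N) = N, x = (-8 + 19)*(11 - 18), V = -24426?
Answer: 1477/12279 ≈ 0.12029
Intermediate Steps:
x = -77 (x = 11*(-7) = -77)
Q = -5393 (Q = -3 - 5*(-77)*(-14) = -3 + 385*(-14) = -3 - 5390 = -5393)
(2439 + Q)/(V + a(-132, 41)) = (2439 - 5393)/(-24426 - 132) = -2954/(-24558) = -2954*(-1/24558) = 1477/12279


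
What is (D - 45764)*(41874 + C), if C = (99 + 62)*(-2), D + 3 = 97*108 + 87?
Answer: -1462796608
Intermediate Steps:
D = 10560 (D = -3 + (97*108 + 87) = -3 + (10476 + 87) = -3 + 10563 = 10560)
C = -322 (C = 161*(-2) = -322)
(D - 45764)*(41874 + C) = (10560 - 45764)*(41874 - 322) = -35204*41552 = -1462796608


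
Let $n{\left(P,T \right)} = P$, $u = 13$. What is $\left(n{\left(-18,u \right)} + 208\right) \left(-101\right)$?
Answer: $-19190$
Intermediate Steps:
$\left(n{\left(-18,u \right)} + 208\right) \left(-101\right) = \left(-18 + 208\right) \left(-101\right) = 190 \left(-101\right) = -19190$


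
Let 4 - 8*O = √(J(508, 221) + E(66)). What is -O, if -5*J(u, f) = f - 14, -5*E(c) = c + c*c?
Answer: -½ + I*√23145/40 ≈ -0.5 + 3.8034*I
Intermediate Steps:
E(c) = -c/5 - c²/5 (E(c) = -(c + c*c)/5 = -(c + c²)/5 = -c/5 - c²/5)
J(u, f) = 14/5 - f/5 (J(u, f) = -(f - 14)/5 = -(-14 + f)/5 = 14/5 - f/5)
O = ½ - I*√23145/40 (O = ½ - √((14/5 - ⅕*221) - ⅕*66*(1 + 66))/8 = ½ - √((14/5 - 221/5) - ⅕*66*67)/8 = ½ - √(-207/5 - 4422/5)/8 = ½ - I*√23145/40 ≈ 0.5 - 3.8034*I)
-O = -(½ - I*√23145/40) = -½ + I*√23145/40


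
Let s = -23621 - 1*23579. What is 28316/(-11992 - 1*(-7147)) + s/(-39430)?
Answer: -88781588/19103835 ≈ -4.6473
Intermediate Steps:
s = -47200 (s = -23621 - 23579 = -47200)
28316/(-11992 - 1*(-7147)) + s/(-39430) = 28316/(-11992 - 1*(-7147)) - 47200/(-39430) = 28316/(-11992 + 7147) - 47200*(-1/39430) = 28316/(-4845) + 4720/3943 = 28316*(-1/4845) + 4720/3943 = -28316/4845 + 4720/3943 = -88781588/19103835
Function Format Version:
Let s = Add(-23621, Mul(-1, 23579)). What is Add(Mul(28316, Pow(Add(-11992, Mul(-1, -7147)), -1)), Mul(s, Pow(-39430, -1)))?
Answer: Rational(-88781588, 19103835) ≈ -4.6473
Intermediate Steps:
s = -47200 (s = Add(-23621, -23579) = -47200)
Add(Mul(28316, Pow(Add(-11992, Mul(-1, -7147)), -1)), Mul(s, Pow(-39430, -1))) = Add(Mul(28316, Pow(Add(-11992, Mul(-1, -7147)), -1)), Mul(-47200, Pow(-39430, -1))) = Add(Mul(28316, Pow(Add(-11992, 7147), -1)), Mul(-47200, Rational(-1, 39430))) = Add(Mul(28316, Pow(-4845, -1)), Rational(4720, 3943)) = Add(Mul(28316, Rational(-1, 4845)), Rational(4720, 3943)) = Add(Rational(-28316, 4845), Rational(4720, 3943)) = Rational(-88781588, 19103835)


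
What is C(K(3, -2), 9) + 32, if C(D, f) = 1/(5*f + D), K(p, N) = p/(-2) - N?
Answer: 2914/91 ≈ 32.022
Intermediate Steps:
K(p, N) = -N - p/2 (K(p, N) = p*(-½) - N = -p/2 - N = -N - p/2)
C(D, f) = 1/(D + 5*f)
C(K(3, -2), 9) + 32 = 1/((-1*(-2) - ½*3) + 5*9) + 32 = 1/((2 - 3/2) + 45) + 32 = 1/(½ + 45) + 32 = 1/(91/2) + 32 = 2/91 + 32 = 2914/91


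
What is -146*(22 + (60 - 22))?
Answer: -8760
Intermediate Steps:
-146*(22 + (60 - 22)) = -146*(22 + 38) = -146*60 = -8760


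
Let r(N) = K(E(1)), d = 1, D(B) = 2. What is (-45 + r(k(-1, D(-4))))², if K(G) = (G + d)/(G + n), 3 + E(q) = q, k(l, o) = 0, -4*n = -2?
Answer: 17689/9 ≈ 1965.4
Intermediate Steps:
n = ½ (n = -¼*(-2) = ½ ≈ 0.50000)
E(q) = -3 + q
K(G) = (1 + G)/(½ + G) (K(G) = (G + 1)/(G + ½) = (1 + G)/(½ + G))
r(N) = ⅔ (r(N) = 2*(1 + (-3 + 1))/(1 + 2*(-3 + 1)) = 2*(1 - 2)/(1 + 2*(-2)) = 2*(-1)/(1 - 4) = 2*(-1)/(-3) = 2*(-⅓)*(-1) = ⅔)
(-45 + r(k(-1, D(-4))))² = (-45 + ⅔)² = (-133/3)² = 17689/9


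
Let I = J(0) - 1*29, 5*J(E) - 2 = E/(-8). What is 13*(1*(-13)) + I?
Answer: -988/5 ≈ -197.60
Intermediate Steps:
J(E) = ⅖ - E/40 (J(E) = ⅖ + (E/(-8))/5 = ⅖ + (E*(-⅛))/5 = ⅖ + (-E/8)/5 = ⅖ - E/40)
I = -143/5 (I = (⅖ - 1/40*0) - 1*29 = (⅖ + 0) - 29 = ⅖ - 29 = -143/5 ≈ -28.600)
13*(1*(-13)) + I = 13*(1*(-13)) - 143/5 = 13*(-13) - 143/5 = -169 - 143/5 = -988/5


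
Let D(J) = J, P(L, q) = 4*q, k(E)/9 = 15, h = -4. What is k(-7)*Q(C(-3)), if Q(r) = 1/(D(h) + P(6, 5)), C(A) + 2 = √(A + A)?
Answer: 135/16 ≈ 8.4375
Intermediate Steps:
k(E) = 135 (k(E) = 9*15 = 135)
C(A) = -2 + √2*√A (C(A) = -2 + √(A + A) = -2 + √(2*A) = -2 + √2*√A)
Q(r) = 1/16 (Q(r) = 1/(-4 + 4*5) = 1/(-4 + 20) = 1/16)
k(-7)*Q(C(-3)) = 135*(1/16) = 135/16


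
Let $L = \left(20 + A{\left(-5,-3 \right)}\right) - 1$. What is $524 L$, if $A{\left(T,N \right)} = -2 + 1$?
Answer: $9432$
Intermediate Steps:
$A{\left(T,N \right)} = -1$
$L = 18$ ($L = \left(20 - 1\right) - 1 = 19 - 1 = 18$)
$524 L = 524 \cdot 18 = 9432$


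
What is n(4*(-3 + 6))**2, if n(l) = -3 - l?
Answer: 225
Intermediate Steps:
n(4*(-3 + 6))**2 = (-3 - 4*(-3 + 6))**2 = (-3 - 4*3)**2 = (-3 - 1*12)**2 = (-3 - 12)**2 = (-15)**2 = 225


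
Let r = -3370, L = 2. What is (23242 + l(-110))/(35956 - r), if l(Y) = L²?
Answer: 11623/19663 ≈ 0.59111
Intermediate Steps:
l(Y) = 4 (l(Y) = 2² = 4)
(23242 + l(-110))/(35956 - r) = (23242 + 4)/(35956 - 1*(-3370)) = 23246/(35956 + 3370) = 23246/39326 = 23246*(1/39326) = 11623/19663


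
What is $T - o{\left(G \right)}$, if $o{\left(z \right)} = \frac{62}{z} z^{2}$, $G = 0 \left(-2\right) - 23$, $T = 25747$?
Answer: $27173$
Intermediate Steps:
$G = -23$ ($G = 0 - 23 = -23$)
$o{\left(z \right)} = 62 z$
$T - o{\left(G \right)} = 25747 - 62 \left(-23\right) = 25747 - -1426 = 25747 + 1426 = 27173$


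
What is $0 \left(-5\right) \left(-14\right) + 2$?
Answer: $2$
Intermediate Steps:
$0 \left(-5\right) \left(-14\right) + 2 = 0 \left(-14\right) + 2 = 0 + 2 = 2$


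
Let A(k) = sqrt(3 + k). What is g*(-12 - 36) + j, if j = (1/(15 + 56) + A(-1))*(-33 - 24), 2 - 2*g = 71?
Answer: 117519/71 - 57*sqrt(2) ≈ 1574.6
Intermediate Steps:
g = -69/2 (g = 1 - 1/2*71 = 1 - 71/2 = -69/2 ≈ -34.500)
j = -57/71 - 57*sqrt(2) (j = (1/(15 + 56) + sqrt(3 - 1))*(-33 - 24) = (1/71 + sqrt(2))*(-57) = -57/71 - 57*sqrt(2) ≈ -81.413)
g*(-12 - 36) + j = -69*(-12 - 36)/2 + (-57/71 - 57*sqrt(2)) = -69/2*(-48) + (-57/71 - 57*sqrt(2)) = 1656 + (-57/71 - 57*sqrt(2)) = 117519/71 - 57*sqrt(2)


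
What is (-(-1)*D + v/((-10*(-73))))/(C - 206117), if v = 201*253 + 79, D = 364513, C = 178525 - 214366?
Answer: -133072711/88314670 ≈ -1.5068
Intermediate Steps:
C = -35841
v = 50932 (v = 50853 + 79 = 50932)
(-(-1)*D + v/((-10*(-73))))/(C - 206117) = (-(-1)*364513 + 50932/((-10*(-73))))/(-35841 - 206117) = (-1*(-364513) + 50932/730)/(-241958) = (364513 + 50932*(1/730))*(-1/241958) = (364513 + 25466/365)*(-1/241958) = (133072711/365)*(-1/241958) = -133072711/88314670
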